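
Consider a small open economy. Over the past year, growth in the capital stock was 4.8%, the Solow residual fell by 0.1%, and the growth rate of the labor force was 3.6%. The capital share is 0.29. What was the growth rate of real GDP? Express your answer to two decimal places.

Labor's share = 1 − 0.29 = 0.71.
The capital stock: 0.29 × 4.8 = 1.392 pp.
The labor force: 0.71 × 3.6 = 2.556 pp.
Output growth = -0.1 + 3.948 = 3.848%.

3.85%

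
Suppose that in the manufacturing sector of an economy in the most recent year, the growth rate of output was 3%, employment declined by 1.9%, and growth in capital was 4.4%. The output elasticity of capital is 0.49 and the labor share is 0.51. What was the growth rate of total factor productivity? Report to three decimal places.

Labor's share = 1 − 0.49 = 0.51.
Capital: 0.49 × 4.4 = 2.156 pp.
Employment: 0.51 × (-1.9) = -0.969 pp.
TFP growth = 3 − 1.187 = 1.813%.

Total factor productivity grew 1.813%.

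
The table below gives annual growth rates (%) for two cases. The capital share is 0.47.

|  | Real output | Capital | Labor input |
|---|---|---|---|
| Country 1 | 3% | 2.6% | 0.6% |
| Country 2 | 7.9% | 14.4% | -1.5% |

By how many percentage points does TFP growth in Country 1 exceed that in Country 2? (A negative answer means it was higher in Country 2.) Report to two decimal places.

-0.47 percentage points

Labor's share = 1 − 0.47 = 0.53.
Country 1: TFP = 3 − 1.222 − 0.318 = 1.46%.
Country 2: TFP = 7.9 − 6.768 + 0.795 = 1.927%.
Difference = 1.46 − (1.927) = -0.467 pp.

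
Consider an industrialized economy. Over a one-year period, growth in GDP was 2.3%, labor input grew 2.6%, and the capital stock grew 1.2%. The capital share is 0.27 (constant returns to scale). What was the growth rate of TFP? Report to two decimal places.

TFP grew 0.08%.

Labor's share = 1 − 0.27 = 0.73.
The capital stock: 0.27 × 1.2 = 0.324 pp.
Labor input: 0.73 × 2.6 = 1.898 pp.
TFP growth = 2.3 − 2.222 = 0.078%.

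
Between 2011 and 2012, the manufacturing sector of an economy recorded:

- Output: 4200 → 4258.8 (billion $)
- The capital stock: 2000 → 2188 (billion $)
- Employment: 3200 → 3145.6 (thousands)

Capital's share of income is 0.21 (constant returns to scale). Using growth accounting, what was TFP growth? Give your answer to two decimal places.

0.77%

Output growth = (4258.8 − 4200) / 4200 = 1.4%.
The capital stock growth = (2188 − 2000) / 2000 = 9.4%.
Employment growth = (3145.6 − 3200) / 3200 = -1.7%.
Labor's share = 1 − 0.21 = 0.79.
The capital stock: 0.21 × 9.4 = 1.974 pp.
Employment: 0.79 × (-1.7) = -1.343 pp.
TFP growth = 1.4 − 0.631 = 0.769%.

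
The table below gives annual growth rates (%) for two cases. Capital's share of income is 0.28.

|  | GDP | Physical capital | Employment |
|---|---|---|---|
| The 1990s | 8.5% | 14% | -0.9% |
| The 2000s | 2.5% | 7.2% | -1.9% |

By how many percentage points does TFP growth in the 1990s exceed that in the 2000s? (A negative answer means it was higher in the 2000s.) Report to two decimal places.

3.38 percentage points

Labor's share = 1 − 0.28 = 0.72.
The 1990s: TFP = 8.5 − 3.92 + 0.648 = 5.228%.
The 2000s: TFP = 2.5 − 2.016 + 1.368 = 1.852%.
Difference = 5.228 − (1.852) = 3.376 pp.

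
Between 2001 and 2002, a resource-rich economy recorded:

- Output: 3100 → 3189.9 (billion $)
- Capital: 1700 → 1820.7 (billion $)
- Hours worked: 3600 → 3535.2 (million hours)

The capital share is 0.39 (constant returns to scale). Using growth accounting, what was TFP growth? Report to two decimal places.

TFP growth was 1.23%.

Output growth = (3189.9 − 3100) / 3100 = 2.9%.
Capital growth = (1820.7 − 1700) / 1700 = 7.1%.
Hours worked growth = (3535.2 − 3600) / 3600 = -1.8%.
Labor's share = 1 − 0.39 = 0.61.
Capital: 0.39 × 7.1 = 2.769 pp.
Hours worked: 0.61 × (-1.8) = -1.098 pp.
TFP growth = 2.9 − 1.671 = 1.229%.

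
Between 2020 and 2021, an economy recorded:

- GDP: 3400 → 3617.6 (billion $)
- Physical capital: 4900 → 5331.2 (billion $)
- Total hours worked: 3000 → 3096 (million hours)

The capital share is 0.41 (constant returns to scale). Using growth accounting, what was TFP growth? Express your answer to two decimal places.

0.90%

GDP growth = (3617.6 − 3400) / 3400 = 6.4%.
Physical capital growth = (5331.2 − 4900) / 4900 = 8.8%.
Total hours worked growth = (3096 − 3000) / 3000 = 3.2%.
Labor's share = 1 − 0.41 = 0.59.
Physical capital: 0.41 × 8.8 = 3.608 pp.
Total hours worked: 0.59 × 3.2 = 1.888 pp.
TFP growth = 6.4 − 5.496 = 0.904%.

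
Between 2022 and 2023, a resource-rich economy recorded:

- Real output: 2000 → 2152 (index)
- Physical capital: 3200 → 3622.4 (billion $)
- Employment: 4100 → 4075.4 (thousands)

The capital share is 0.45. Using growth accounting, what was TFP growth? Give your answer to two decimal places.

1.99%

Real output growth = (2152 − 2000) / 2000 = 7.6%.
Physical capital growth = (3622.4 − 3200) / 3200 = 13.2%.
Employment growth = (4075.4 − 4100) / 4100 = -0.6%.
Labor's share = 1 − 0.45 = 0.55.
Physical capital: 0.45 × 13.2 = 5.94 pp.
Employment: 0.55 × (-0.6) = -0.33 pp.
TFP growth = 7.6 − 5.61 = 1.99%.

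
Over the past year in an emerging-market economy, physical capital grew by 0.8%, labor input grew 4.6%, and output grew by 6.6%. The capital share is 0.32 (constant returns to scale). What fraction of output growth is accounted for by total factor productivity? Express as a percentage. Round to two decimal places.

Total factor productivity accounted for 48.73% of growth.

Labor's share = 1 − 0.32 = 0.68.
Physical capital: 0.32 × 0.8 = 0.256 pp.
Labor input: 0.68 × 4.6 = 3.128 pp.
TFP growth = 6.6 − 3.384 = 3.216%.
TFP share of growth = 3.216 / 6.6 × 100 = 48.7273%.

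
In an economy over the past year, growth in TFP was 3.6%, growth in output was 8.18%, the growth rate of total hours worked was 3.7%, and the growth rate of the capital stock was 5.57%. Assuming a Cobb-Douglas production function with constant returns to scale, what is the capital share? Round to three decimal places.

α = 0.471

gY = gA + α·gK + (1−α)·gL, so gY − gA − gL = α(gK − gL).
8.18 − 3.6 − 3.7 = α × (5.57 − 3.7).
0.88 = 1.87 α, so α = 0.47059.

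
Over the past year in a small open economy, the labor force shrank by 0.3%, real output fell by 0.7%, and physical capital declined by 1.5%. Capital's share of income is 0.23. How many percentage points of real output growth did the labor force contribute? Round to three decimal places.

Labor's share = 1 − 0.23 = 0.77.
Contribution = share × growth = 0.77 × (-0.3) = -0.231 pp.

-0.231 pp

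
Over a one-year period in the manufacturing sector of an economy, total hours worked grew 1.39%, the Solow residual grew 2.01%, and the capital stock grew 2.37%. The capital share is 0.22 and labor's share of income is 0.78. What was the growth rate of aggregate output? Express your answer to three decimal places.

3.616%

Labor's share = 1 − 0.22 = 0.78.
The capital stock: 0.22 × 2.37 = 0.5214 pp.
Total hours worked: 0.78 × 1.39 = 1.0842 pp.
Output growth = 2.01 + 1.6056 = 3.6156%.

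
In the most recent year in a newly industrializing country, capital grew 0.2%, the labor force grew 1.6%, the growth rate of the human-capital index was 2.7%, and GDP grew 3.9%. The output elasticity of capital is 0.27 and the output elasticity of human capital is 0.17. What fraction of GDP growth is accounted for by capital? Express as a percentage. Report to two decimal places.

Capital contributed 0.27 × 0.2 = 0.054 pp.
Share of growth = 0.054 / 3.9 × 100 = 1.3846%.

1.38%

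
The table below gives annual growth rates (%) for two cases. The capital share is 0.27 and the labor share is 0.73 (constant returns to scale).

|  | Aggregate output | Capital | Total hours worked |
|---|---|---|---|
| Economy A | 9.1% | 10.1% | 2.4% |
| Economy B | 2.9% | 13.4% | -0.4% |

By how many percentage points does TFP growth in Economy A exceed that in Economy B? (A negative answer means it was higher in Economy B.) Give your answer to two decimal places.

5.05 percentage points

Labor's share = 1 − 0.27 = 0.73.
Economy A: TFP = 9.1 − 2.727 − 1.752 = 4.621%.
Economy B: TFP = 2.9 − 3.618 + 0.292 = -0.426%.
Difference = 4.621 − (-0.426) = 5.047 pp.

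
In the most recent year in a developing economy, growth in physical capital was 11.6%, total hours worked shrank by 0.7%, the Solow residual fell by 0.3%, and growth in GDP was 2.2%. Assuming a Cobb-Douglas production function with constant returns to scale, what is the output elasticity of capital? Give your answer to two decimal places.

The output elasticity of capital is 0.26.

gY = gA + α·gK + (1−α)·gL, so gY − gA − gL = α(gK − gL).
2.2 + 0.3 + 0.7 = α × (11.6 − (-0.7)).
3.2 = 12.3 α, so α = 0.2602.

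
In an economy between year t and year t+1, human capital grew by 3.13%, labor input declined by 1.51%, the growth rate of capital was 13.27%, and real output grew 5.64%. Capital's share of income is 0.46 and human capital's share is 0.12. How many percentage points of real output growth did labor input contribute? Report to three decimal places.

-0.634

Labor's share = 1 − 0.46 − 0.12 = 0.42.
Contribution = share × growth = 0.42 × (-1.51) = -0.6342 pp.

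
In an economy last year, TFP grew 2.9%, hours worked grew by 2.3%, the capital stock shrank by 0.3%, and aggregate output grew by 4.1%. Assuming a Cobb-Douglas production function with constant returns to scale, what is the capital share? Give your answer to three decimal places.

0.423

gY = gA + α·gK + (1−α)·gL, so gY − gA − gL = α(gK − gL).
4.1 − 2.9 − 2.3 = α × (-0.3 − 2.3).
-1.1 = -2.6 α, so α = 0.42308.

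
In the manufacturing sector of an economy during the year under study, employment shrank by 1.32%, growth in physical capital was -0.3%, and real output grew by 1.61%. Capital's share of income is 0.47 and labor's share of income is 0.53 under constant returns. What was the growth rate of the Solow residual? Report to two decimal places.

Labor's share = 1 − 0.47 = 0.53.
Physical capital: 0.47 × (-0.3) = -0.141 pp.
Employment: 0.53 × (-1.32) = -0.6996 pp.
TFP growth = 1.61 + 0.8406 = 2.4506%.

2.45%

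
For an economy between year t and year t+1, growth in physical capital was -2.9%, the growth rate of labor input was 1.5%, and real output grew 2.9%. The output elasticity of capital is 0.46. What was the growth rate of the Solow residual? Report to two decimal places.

The Solow residual grew 3.42%.

Labor's share = 1 − 0.46 = 0.54.
Physical capital: 0.46 × (-2.9) = -1.334 pp.
Labor input: 0.54 × 1.5 = 0.81 pp.
TFP growth = 2.9 + 0.524 = 3.424%.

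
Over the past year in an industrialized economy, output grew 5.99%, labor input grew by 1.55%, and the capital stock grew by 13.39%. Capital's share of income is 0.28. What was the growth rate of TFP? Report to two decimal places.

Labor's share = 1 − 0.28 = 0.72.
The capital stock: 0.28 × 13.39 = 3.7492 pp.
Labor input: 0.72 × 1.55 = 1.116 pp.
TFP growth = 5.99 − 4.8652 = 1.1248%.

1.12%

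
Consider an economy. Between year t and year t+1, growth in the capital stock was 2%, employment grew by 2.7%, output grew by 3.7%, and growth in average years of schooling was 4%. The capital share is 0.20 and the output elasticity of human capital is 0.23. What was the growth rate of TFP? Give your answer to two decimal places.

TFP grew 0.84%.

Labor's share = 1 − 0.2 − 0.23 = 0.57.
The capital stock: 0.2 × 2 = 0.4 pp.
Average years of schooling: 0.23 × 4 = 0.92 pp.
Employment: 0.57 × 2.7 = 1.539 pp.
TFP growth = 3.7 − 2.859 = 0.841%.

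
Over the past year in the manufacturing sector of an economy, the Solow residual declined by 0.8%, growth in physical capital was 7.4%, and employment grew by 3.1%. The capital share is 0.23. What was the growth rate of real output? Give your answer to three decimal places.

3.289%

Labor's share = 1 − 0.23 = 0.77.
Physical capital: 0.23 × 7.4 = 1.702 pp.
Employment: 0.77 × 3.1 = 2.387 pp.
Output growth = -0.8 + 4.089 = 3.289%.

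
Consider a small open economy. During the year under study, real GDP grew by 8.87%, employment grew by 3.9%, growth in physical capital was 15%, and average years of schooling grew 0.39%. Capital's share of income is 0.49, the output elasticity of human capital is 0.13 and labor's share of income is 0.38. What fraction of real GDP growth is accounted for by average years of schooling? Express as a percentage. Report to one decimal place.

Average years of schooling accounted for 0.6% of growth.

Average years of schooling contributed 0.13 × 0.39 = 0.0507 pp.
Share of growth = 0.0507 / 8.87 × 100 = 0.572%.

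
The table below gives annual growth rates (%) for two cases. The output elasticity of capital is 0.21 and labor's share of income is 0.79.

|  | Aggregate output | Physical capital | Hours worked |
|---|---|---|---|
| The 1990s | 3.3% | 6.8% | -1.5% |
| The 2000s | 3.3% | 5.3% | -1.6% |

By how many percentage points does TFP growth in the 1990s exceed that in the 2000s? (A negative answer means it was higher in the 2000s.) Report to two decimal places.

-0.39 percentage points

Labor's share = 1 − 0.21 = 0.79.
The 1990s: TFP = 3.3 − 1.428 + 1.185 = 3.057%.
The 2000s: TFP = 3.3 − 1.113 + 1.264 = 3.451%.
Difference = 3.057 − (3.451) = -0.394 pp.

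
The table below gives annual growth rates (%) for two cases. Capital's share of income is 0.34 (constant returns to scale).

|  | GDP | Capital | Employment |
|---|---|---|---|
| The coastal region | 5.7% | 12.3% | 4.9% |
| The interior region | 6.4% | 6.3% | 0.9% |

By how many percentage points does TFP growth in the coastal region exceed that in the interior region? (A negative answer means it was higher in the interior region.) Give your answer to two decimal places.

Labor's share = 1 − 0.34 = 0.66.
The coastal region: TFP = 5.7 − 4.182 − 3.234 = -1.716%.
The interior region: TFP = 6.4 − 2.142 − 0.594 = 3.664%.
Difference = -1.716 − (3.664) = -5.38 pp.

-5.38 percentage points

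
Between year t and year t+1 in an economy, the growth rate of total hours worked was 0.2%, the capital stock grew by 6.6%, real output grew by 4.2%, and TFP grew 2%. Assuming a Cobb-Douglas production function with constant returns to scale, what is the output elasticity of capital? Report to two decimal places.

The output elasticity of capital is 0.31.

gY = gA + α·gK + (1−α)·gL, so gY − gA − gL = α(gK − gL).
4.2 − 2 − 0.2 = α × (6.6 − 0.2).
2 = 6.4 α, so α = 0.3125.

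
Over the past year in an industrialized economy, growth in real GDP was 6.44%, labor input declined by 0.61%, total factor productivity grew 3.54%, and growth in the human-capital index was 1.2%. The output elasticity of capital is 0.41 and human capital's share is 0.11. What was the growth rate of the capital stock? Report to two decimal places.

7.47%

Labor's share = 1 − 0.41 − 0.11 = 0.48.
gY = gA + 0.11×1.2 + 0.48×(-0.61) + 0.41×g.
0.41×g = 6.44 − 3.54 + 0.1608 = 3.0608.
g = 3.0608 / 0.41 = 7.4654%.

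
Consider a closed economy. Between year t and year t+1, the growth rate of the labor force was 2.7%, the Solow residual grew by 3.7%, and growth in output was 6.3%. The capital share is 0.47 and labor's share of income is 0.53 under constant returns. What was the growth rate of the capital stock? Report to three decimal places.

Labor's share = 1 − 0.47 = 0.53.
gY = gA + 0.53×2.7 + 0.47×g.
0.47×g = 6.3 − 3.7 − 1.431 = 1.169.
g = 1.169 / 0.47 = 2.48723%.

The capital stock grew 2.487%.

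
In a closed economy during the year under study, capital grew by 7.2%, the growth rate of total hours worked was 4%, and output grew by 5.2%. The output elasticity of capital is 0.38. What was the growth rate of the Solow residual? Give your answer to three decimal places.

-0.016%

Labor's share = 1 − 0.38 = 0.62.
Capital: 0.38 × 7.2 = 2.736 pp.
Total hours worked: 0.62 × 4 = 2.48 pp.
TFP growth = 5.2 − 5.216 = -0.016%.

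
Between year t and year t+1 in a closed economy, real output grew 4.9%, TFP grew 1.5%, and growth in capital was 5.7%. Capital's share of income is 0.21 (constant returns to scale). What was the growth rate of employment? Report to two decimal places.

Labor's share = 1 − 0.21 = 0.79.
gY = gA + 0.21×5.7 + 0.79×g.
0.79×g = 4.9 − 1.5 − 1.197 = 2.203.
g = 2.203 / 0.79 = 2.7886%.

Employment grew 2.79%.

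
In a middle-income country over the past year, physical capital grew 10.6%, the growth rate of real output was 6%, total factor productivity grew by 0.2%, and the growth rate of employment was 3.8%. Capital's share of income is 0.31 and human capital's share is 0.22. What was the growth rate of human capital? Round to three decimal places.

Labor's share = 1 − 0.31 − 0.22 = 0.47.
gY = gA + 0.31×10.6 + 0.47×3.8 + 0.22×g.
0.22×g = 6 − 0.2 − 5.072 = 0.728.
g = 0.728 / 0.22 = 3.30909%.

Human capital growth was 3.309%.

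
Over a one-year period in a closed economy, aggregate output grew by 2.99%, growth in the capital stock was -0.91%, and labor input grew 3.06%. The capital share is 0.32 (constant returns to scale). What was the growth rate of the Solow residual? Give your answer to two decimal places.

Labor's share = 1 − 0.32 = 0.68.
The capital stock: 0.32 × (-0.91) = -0.2912 pp.
Labor input: 0.68 × 3.06 = 2.0808 pp.
TFP growth = 2.99 − 1.7896 = 1.2004%.

The Solow residual grew 1.20%.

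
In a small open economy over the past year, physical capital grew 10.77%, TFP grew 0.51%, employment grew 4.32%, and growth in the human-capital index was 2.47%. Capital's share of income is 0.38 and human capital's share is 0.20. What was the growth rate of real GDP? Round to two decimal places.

6.91%

Labor's share = 1 − 0.38 − 0.2 = 0.42.
Physical capital: 0.38 × 10.77 = 4.0926 pp.
The human-capital index: 0.2 × 2.47 = 0.494 pp.
Employment: 0.42 × 4.32 = 1.8144 pp.
Output growth = 0.51 + 6.401 = 6.911%.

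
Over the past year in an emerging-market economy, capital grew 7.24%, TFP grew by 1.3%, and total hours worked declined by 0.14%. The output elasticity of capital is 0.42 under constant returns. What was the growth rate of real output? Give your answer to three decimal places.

Labor's share = 1 − 0.42 = 0.58.
Capital: 0.42 × 7.24 = 3.0408 pp.
Total hours worked: 0.58 × (-0.14) = -0.0812 pp.
Output growth = 1.3 + 2.9596 = 4.2596%.

4.260%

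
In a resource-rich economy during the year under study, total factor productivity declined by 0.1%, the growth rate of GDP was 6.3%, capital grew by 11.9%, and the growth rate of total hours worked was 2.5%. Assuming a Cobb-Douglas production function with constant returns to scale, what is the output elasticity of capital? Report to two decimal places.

The output elasticity of capital is 0.41.

gY = gA + α·gK + (1−α)·gL, so gY − gA − gL = α(gK − gL).
6.3 + 0.1 − 2.5 = α × (11.9 − 2.5).
3.9 = 9.4 α, so α = 0.4149.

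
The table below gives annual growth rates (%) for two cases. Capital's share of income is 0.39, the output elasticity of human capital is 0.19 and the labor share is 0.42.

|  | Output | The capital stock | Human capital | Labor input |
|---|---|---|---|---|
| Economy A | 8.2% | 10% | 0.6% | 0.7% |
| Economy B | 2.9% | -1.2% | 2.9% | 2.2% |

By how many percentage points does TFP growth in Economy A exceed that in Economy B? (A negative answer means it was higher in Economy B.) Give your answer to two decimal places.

Labor's share = 1 − 0.39 − 0.19 = 0.42.
Economy A: TFP = 8.2 − 3.9 − 0.114 − 0.294 = 3.892%.
Economy B: TFP = 2.9 + 0.468 − 0.551 − 0.924 = 1.893%.
Difference = 3.892 − (1.893) = 1.999 pp.

2.00 percentage points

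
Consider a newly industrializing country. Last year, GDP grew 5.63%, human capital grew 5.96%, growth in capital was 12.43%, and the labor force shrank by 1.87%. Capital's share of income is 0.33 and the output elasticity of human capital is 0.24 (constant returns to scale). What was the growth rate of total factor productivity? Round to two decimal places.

Labor's share = 1 − 0.33 − 0.24 = 0.43.
Capital: 0.33 × 12.43 = 4.1019 pp.
Human capital: 0.24 × 5.96 = 1.4304 pp.
The labor force: 0.43 × (-1.87) = -0.8041 pp.
TFP growth = 5.63 − 4.7282 = 0.9018%.

0.90%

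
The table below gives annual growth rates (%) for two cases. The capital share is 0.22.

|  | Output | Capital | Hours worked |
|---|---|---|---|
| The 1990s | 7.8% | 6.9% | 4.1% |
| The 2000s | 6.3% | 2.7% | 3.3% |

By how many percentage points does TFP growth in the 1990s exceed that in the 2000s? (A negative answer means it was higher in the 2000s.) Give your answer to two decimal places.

-0.05 percentage points

Labor's share = 1 − 0.22 = 0.78.
The 1990s: TFP = 7.8 − 1.518 − 3.198 = 3.084%.
The 2000s: TFP = 6.3 − 0.594 − 2.574 = 3.132%.
Difference = 3.084 − (3.132) = -0.048 pp.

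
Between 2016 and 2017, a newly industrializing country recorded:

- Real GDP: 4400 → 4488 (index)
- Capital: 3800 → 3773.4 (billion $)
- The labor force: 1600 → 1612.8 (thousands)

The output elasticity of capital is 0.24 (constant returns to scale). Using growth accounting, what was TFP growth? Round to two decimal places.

1.56%

Real GDP growth = (4488 − 4400) / 4400 = 2%.
Capital growth = (3773.4 − 3800) / 3800 = -0.7%.
The labor force growth = (1612.8 − 1600) / 1600 = 0.8%.
Labor's share = 1 − 0.24 = 0.76.
Capital: 0.24 × (-0.7) = -0.168 pp.
The labor force: 0.76 × 0.8 = 0.608 pp.
TFP growth = 2 − 0.44 = 1.56%.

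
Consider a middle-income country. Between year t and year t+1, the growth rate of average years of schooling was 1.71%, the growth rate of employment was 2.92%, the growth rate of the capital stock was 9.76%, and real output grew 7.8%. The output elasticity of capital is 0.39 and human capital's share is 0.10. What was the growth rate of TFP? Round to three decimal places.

2.333%

Labor's share = 1 − 0.39 − 0.1 = 0.51.
The capital stock: 0.39 × 9.76 = 3.8064 pp.
Average years of schooling: 0.1 × 1.71 = 0.171 pp.
Employment: 0.51 × 2.92 = 1.4892 pp.
TFP growth = 7.8 − 5.4666 = 2.3334%.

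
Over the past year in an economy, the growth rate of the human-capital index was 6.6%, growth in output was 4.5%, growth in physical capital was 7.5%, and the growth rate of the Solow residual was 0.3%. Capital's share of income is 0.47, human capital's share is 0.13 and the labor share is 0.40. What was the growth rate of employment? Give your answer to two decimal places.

Labor's share = 1 − 0.47 − 0.13 = 0.4.
gY = gA + 0.47×7.5 + 0.13×6.6 + 0.4×g.
0.4×g = 4.5 − 0.3 − 4.383 = -0.183.
g = -0.183 / 0.4 = -0.4575%.

-0.46%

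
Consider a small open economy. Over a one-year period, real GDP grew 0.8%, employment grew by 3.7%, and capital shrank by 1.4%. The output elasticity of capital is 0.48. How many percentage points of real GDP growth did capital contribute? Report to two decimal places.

Contribution = share × growth = 0.48 × (-1.4) = -0.672 pp.

-0.67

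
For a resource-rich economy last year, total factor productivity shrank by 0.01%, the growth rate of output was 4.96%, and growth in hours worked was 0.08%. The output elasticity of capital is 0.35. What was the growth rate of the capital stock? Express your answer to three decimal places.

The capital stock grew 14.051%.

Labor's share = 1 − 0.35 = 0.65.
gY = gA + 0.65×0.08 + 0.35×g.
0.35×g = 4.96 + 0.01 − 0.052 = 4.918.
g = 4.918 / 0.35 = 14.05143%.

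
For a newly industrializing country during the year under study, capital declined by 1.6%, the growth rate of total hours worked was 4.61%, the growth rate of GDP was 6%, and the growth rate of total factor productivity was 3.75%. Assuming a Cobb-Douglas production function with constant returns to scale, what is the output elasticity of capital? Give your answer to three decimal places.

gY = gA + α·gK + (1−α)·gL, so gY − gA − gL = α(gK − gL).
6 − 3.75 − 4.61 = α × (-1.6 − 4.61).
-2.36 = -6.21 α, so α = 0.38003.

The output elasticity of capital is 0.380.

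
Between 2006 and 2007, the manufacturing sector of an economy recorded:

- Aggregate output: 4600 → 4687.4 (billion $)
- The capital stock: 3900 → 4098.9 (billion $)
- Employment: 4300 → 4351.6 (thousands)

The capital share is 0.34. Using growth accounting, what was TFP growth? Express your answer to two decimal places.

Aggregate output growth = (4687.4 − 4600) / 4600 = 1.9%.
The capital stock growth = (4098.9 − 3900) / 3900 = 5.1%.
Employment growth = (4351.6 − 4300) / 4300 = 1.2%.
Labor's share = 1 − 0.34 = 0.66.
The capital stock: 0.34 × 5.1 = 1.734 pp.
Employment: 0.66 × 1.2 = 0.792 pp.
TFP growth = 1.9 − 2.526 = -0.626%.

-0.63%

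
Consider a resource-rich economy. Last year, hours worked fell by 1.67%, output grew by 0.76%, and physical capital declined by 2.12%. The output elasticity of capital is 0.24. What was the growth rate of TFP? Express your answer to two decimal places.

TFP grew 2.54%.

Labor's share = 1 − 0.24 = 0.76.
Physical capital: 0.24 × (-2.12) = -0.5088 pp.
Hours worked: 0.76 × (-1.67) = -1.2692 pp.
TFP growth = 0.76 + 1.778 = 2.538%.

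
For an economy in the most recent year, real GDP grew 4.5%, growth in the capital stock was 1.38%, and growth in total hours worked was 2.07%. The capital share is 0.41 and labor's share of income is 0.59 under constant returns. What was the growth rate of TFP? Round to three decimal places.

2.713%

Labor's share = 1 − 0.41 = 0.59.
The capital stock: 0.41 × 1.38 = 0.5658 pp.
Total hours worked: 0.59 × 2.07 = 1.2213 pp.
TFP growth = 4.5 − 1.7871 = 2.7129%.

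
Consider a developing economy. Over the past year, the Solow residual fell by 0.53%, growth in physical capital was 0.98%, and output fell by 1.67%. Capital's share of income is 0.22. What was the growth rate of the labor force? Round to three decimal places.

Labor's share = 1 − 0.22 = 0.78.
gY = gA + 0.22×0.98 + 0.78×g.
0.78×g = -1.67 + 0.53 − 0.2156 = -1.3556.
g = -1.3556 / 0.78 = -1.73795%.

-1.738%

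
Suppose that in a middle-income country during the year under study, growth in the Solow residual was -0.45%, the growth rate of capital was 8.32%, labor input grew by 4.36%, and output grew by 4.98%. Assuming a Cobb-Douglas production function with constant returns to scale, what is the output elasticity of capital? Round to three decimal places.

0.270

gY = gA + α·gK + (1−α)·gL, so gY − gA − gL = α(gK − gL).
4.98 + 0.45 − 4.36 = α × (8.32 − 4.36).
1.07 = 3.96 α, so α = 0.2702.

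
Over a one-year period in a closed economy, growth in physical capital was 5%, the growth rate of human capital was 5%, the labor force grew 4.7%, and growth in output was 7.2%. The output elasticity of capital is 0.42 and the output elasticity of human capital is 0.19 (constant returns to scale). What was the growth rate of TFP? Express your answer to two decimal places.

TFP grew 2.32%.

Labor's share = 1 − 0.42 − 0.19 = 0.39.
Physical capital: 0.42 × 5 = 2.1 pp.
Human capital: 0.19 × 5 = 0.95 pp.
The labor force: 0.39 × 4.7 = 1.833 pp.
TFP growth = 7.2 − 4.883 = 2.317%.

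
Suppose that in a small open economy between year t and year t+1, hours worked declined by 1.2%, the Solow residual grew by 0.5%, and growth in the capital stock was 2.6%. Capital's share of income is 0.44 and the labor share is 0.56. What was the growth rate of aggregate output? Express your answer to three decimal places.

0.972%

Labor's share = 1 − 0.44 = 0.56.
The capital stock: 0.44 × 2.6 = 1.144 pp.
Hours worked: 0.56 × (-1.2) = -0.672 pp.
Output growth = 0.5 + 0.472 = 0.972%.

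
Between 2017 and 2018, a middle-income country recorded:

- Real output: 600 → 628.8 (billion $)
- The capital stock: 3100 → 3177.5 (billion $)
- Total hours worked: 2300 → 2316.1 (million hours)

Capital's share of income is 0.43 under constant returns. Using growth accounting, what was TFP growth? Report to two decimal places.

3.33%

Real output growth = (628.8 − 600) / 600 = 4.8%.
The capital stock growth = (3177.5 − 3100) / 3100 = 2.5%.
Total hours worked growth = (2316.1 − 2300) / 2300 = 0.7%.
Labor's share = 1 − 0.43 = 0.57.
The capital stock: 0.43 × 2.5 = 1.075 pp.
Total hours worked: 0.57 × 0.7 = 0.399 pp.
TFP growth = 4.8 − 1.474 = 3.326%.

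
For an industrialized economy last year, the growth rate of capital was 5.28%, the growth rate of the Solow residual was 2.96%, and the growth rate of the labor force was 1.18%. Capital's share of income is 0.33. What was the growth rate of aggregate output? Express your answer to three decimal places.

Aggregate output growth was 5.493%.

Labor's share = 1 − 0.33 = 0.67.
Capital: 0.33 × 5.28 = 1.7424 pp.
The labor force: 0.67 × 1.18 = 0.7906 pp.
Output growth = 2.96 + 2.533 = 5.493%.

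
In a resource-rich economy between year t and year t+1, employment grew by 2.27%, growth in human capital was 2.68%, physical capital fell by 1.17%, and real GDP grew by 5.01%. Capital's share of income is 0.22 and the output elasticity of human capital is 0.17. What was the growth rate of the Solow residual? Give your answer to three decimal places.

The Solow residual growth was 3.427%.

Labor's share = 1 − 0.22 − 0.17 = 0.61.
Physical capital: 0.22 × (-1.17) = -0.2574 pp.
Human capital: 0.17 × 2.68 = 0.4556 pp.
Employment: 0.61 × 2.27 = 1.3847 pp.
TFP growth = 5.01 − 1.5829 = 3.4271%.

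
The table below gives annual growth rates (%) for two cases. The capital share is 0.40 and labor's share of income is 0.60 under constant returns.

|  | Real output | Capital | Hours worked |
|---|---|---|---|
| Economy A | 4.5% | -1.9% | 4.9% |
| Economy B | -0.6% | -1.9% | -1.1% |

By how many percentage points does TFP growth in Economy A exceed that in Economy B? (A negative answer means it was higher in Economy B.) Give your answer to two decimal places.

Labor's share = 1 − 0.4 = 0.6.
Economy A: TFP = 4.5 + 0.76 − 2.94 = 2.32%.
Economy B: TFP = -0.6 + 0.76 + 0.66 = 0.82%.
Difference = 2.32 − (0.82) = 1.5 pp.

1.50 percentage points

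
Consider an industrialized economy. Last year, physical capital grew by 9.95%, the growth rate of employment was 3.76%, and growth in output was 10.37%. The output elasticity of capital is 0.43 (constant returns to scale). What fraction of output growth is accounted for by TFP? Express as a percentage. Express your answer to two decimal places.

Labor's share = 1 − 0.43 = 0.57.
Physical capital: 0.43 × 9.95 = 4.2785 pp.
Employment: 0.57 × 3.76 = 2.1432 pp.
TFP growth = 10.37 − 6.4217 = 3.9483%.
TFP share of growth = 3.9483 / 10.37 × 100 = 38.0743%.

38.07%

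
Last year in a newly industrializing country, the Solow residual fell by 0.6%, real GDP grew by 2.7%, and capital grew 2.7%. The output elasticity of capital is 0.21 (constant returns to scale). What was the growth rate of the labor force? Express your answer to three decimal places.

Labor's share = 1 − 0.21 = 0.79.
gY = gA + 0.21×2.7 + 0.79×g.
0.79×g = 2.7 + 0.6 − 0.567 = 2.733.
g = 2.733 / 0.79 = 3.45949%.

The labor force grew 3.459%.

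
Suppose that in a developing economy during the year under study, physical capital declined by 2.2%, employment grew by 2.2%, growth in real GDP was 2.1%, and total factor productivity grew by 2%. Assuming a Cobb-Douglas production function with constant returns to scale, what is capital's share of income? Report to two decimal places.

gY = gA + α·gK + (1−α)·gL, so gY − gA − gL = α(gK − gL).
2.1 − 2 − 2.2 = α × (-2.2 − 2.2).
-2.1 = -4.4 α, so α = 0.4773.

0.48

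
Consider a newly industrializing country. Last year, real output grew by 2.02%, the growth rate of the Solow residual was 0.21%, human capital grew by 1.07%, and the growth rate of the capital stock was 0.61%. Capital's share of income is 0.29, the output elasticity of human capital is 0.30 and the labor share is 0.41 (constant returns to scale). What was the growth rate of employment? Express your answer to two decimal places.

Labor's share = 1 − 0.29 − 0.3 = 0.41.
gY = gA + 0.29×0.61 + 0.3×1.07 + 0.41×g.
0.41×g = 2.02 − 0.21 − 0.4979 = 1.3121.
g = 1.3121 / 0.41 = 3.2002%.

Employment grew 3.20%.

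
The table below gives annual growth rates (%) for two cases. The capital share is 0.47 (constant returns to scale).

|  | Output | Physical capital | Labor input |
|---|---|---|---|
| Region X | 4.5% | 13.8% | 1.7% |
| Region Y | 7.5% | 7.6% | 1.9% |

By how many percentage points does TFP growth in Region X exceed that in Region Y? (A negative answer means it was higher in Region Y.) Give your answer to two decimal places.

-5.81 percentage points

Labor's share = 1 − 0.47 = 0.53.
Region X: TFP = 4.5 − 6.486 − 0.901 = -2.887%.
Region Y: TFP = 7.5 − 3.572 − 1.007 = 2.921%.
Difference = -2.887 − (2.921) = -5.808 pp.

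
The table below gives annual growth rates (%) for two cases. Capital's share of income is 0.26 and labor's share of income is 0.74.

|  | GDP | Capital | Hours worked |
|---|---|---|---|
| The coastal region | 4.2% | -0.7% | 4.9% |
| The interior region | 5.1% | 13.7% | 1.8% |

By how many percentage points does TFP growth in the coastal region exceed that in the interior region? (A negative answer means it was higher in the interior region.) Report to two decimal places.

0.55 percentage points

Labor's share = 1 − 0.26 = 0.74.
The coastal region: TFP = 4.2 + 0.182 − 3.626 = 0.756%.
The interior region: TFP = 5.1 − 3.562 − 1.332 = 0.206%.
Difference = 0.756 − (0.206) = 0.55 pp.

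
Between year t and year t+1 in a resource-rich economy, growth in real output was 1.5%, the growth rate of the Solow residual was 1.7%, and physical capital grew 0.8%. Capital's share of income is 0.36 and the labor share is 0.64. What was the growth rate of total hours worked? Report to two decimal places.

Labor's share = 1 − 0.36 = 0.64.
gY = gA + 0.36×0.8 + 0.64×g.
0.64×g = 1.5 − 1.7 − 0.288 = -0.488.
g = -0.488 / 0.64 = -0.7625%.

-0.76%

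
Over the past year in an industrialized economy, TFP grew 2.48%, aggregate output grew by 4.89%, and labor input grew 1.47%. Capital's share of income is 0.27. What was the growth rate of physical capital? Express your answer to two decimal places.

4.95%

Labor's share = 1 − 0.27 = 0.73.
gY = gA + 0.73×1.47 + 0.27×g.
0.27×g = 4.89 − 2.48 − 1.0731 = 1.3369.
g = 1.3369 / 0.27 = 4.9515%.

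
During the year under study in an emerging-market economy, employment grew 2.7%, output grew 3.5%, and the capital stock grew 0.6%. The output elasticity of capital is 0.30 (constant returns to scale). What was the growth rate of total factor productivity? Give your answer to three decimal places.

1.430%

Labor's share = 1 − 0.3 = 0.7.
The capital stock: 0.3 × 0.6 = 0.18 pp.
Employment: 0.7 × 2.7 = 1.89 pp.
TFP growth = 3.5 − 2.07 = 1.43%.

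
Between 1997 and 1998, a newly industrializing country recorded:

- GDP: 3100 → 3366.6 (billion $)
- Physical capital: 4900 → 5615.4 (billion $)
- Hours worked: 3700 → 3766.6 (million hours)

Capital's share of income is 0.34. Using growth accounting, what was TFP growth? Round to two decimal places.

2.45%

GDP growth = (3366.6 − 3100) / 3100 = 8.6%.
Physical capital growth = (5615.4 − 4900) / 4900 = 14.6%.
Hours worked growth = (3766.6 − 3700) / 3700 = 1.8%.
Labor's share = 1 − 0.34 = 0.66.
Physical capital: 0.34 × 14.6 = 4.964 pp.
Hours worked: 0.66 × 1.8 = 1.188 pp.
TFP growth = 8.6 − 6.152 = 2.448%.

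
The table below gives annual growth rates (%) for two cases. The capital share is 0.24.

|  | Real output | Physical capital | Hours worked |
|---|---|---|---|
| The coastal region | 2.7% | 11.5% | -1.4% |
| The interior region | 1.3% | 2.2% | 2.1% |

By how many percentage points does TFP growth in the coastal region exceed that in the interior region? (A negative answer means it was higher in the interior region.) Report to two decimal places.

Labor's share = 1 − 0.24 = 0.76.
The coastal region: TFP = 2.7 − 2.76 + 1.064 = 1.004%.
The interior region: TFP = 1.3 − 0.528 − 1.596 = -0.824%.
Difference = 1.004 − (-0.824) = 1.828 pp.

1.83 percentage points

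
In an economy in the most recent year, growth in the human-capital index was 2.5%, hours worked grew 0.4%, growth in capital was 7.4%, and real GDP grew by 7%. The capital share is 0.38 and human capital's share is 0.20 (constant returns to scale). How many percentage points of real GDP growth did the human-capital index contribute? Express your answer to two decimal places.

0.50

Contribution = share × growth = 0.2 × 2.5 = 0.5 pp.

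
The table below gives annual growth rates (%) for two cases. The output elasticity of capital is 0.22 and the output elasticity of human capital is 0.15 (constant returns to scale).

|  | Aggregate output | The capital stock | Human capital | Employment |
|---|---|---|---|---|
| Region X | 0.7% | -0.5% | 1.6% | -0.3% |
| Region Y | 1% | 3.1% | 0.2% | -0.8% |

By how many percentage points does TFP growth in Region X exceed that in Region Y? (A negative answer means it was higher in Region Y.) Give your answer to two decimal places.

Labor's share = 1 − 0.22 − 0.15 = 0.63.
Region X: TFP = 0.7 + 0.11 − 0.24 + 0.189 = 0.759%.
Region Y: TFP = 1 − 0.682 − 0.03 + 0.504 = 0.792%.
Difference = 0.759 − (0.792) = -0.033 pp.

-0.03 percentage points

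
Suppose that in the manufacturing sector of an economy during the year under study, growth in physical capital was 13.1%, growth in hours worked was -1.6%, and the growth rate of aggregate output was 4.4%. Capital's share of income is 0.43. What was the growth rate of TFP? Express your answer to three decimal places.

-0.321%

Labor's share = 1 − 0.43 = 0.57.
Physical capital: 0.43 × 13.1 = 5.633 pp.
Hours worked: 0.57 × (-1.6) = -0.912 pp.
TFP growth = 4.4 − 4.721 = -0.321%.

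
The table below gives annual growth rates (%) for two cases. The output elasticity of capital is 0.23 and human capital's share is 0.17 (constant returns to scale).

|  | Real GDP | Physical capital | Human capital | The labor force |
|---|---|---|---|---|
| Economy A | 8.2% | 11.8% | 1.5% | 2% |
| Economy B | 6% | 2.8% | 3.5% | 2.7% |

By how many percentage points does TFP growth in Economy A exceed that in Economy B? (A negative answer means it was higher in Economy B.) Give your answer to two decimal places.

Labor's share = 1 − 0.23 − 0.17 = 0.6.
Economy A: TFP = 8.2 − 2.714 − 0.255 − 1.2 = 4.031%.
Economy B: TFP = 6 − 0.644 − 0.595 − 1.62 = 3.141%.
Difference = 4.031 − (3.141) = 0.89 pp.

0.89 percentage points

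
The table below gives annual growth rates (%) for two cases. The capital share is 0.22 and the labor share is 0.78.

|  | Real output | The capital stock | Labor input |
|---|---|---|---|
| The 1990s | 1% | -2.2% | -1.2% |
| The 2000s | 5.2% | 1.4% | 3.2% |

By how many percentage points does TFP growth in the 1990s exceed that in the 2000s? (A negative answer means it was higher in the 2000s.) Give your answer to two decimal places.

Labor's share = 1 − 0.22 = 0.78.
The 1990s: TFP = 1 + 0.484 + 0.936 = 2.42%.
The 2000s: TFP = 5.2 − 0.308 − 2.496 = 2.396%.
Difference = 2.42 − (2.396) = 0.024 pp.

0.02 percentage points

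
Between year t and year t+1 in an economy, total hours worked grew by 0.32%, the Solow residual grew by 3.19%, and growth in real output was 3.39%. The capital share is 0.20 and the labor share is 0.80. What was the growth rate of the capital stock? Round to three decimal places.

-0.280%

Labor's share = 1 − 0.2 = 0.8.
gY = gA + 0.8×0.32 + 0.2×g.
0.2×g = 3.39 − 3.19 − 0.256 = -0.056.
g = -0.056 / 0.2 = -0.28%.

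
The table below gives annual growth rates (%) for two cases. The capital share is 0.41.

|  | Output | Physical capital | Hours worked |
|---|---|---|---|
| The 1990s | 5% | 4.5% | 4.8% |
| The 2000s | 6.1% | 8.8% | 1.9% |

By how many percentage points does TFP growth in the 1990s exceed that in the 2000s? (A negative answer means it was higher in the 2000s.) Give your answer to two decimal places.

-1.05 percentage points

Labor's share = 1 − 0.41 = 0.59.
The 1990s: TFP = 5 − 1.845 − 2.832 = 0.323%.
The 2000s: TFP = 6.1 − 3.608 − 1.121 = 1.371%.
Difference = 0.323 − (1.371) = -1.048 pp.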